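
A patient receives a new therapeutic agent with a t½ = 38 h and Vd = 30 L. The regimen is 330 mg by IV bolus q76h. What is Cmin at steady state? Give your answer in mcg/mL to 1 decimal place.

3.7 mcg/mL

τ = 76 h = 2 half-lives, so f = (1/2)^2 = 0.25.
Accumulation ratio R = 1/(1 − f) = 1/0.75 = 4/3.
Single-dose peak C₀ = D/Vd = 330/30 = 11 mcg/mL.
Steady-state peak Cmax,ss = C₀·R = 11 × 4/3 ≈ 14.667 mcg/mL.
Steady-state trough Cmin,ss = Cmax,ss·f ≈ 14.667 × 0.25 ≈ 3.667 mcg/mL.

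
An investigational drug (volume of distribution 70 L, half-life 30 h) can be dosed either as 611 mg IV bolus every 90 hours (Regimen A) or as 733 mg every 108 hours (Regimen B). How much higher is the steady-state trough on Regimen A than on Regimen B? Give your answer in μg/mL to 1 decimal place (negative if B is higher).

Regimen A: f = (1/2)^(90/30) ≈ 0.1250; Cmin,ss = (611/70)·f/(1−f) ≈ 1.247 μg/mL.
Regimen B: f = (1/2)^(108/30) ≈ 0.0825; Cmin,ss = (733/70)·f/(1−f) ≈ 0.942 μg/mL.
Difference ≈ 1.247 − 0.942 ≈ 0.305 μg/mL.

0.3 μg/mL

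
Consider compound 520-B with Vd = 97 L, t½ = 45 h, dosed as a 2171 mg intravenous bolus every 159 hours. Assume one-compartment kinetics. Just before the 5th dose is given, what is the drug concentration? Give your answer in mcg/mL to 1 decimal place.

2.1 mcg/mL

f = (1/2)^(τ/t½) = (1/2)^(159/45) ≈ 0.0864.
C₀ = D/Vd = 2171/97 ≈ 22.381 mcg/mL.
Before the 5th dose, 4 doses have been given. Superposition: Cmin = C₀·(f + f² + … + f^4).
≈ 22.381 × (0.0864 + 0.0075 + 0.0006 + 0.0001) ≈ 22.381 × 0.0946 ≈ 2.117 mcg/mL.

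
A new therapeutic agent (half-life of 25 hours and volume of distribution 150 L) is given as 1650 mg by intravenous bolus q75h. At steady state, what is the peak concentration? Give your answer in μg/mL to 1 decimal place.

The dosing interval is 3 half-lives, so f = 2^(−3) = 0.125.
Accumulation ratio R = 1/(1 − f) = 1/0.875 = 8/7.
Single-dose peak C₀ = D/Vd = 1650/150 = 11 μg/mL.
Steady-state peak Cmax,ss = C₀·R = 11 × 8/7 ≈ 12.571 μg/mL.

12.6 μg/mL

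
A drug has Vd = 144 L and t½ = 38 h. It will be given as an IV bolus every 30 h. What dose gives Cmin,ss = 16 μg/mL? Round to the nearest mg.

1678 mg

τ/t½ = 30/38 ≈ 0.78947, so f = (1/2)^(30/38) ≈ 0.578555.
Cmin,ss = (D/Vd)·f/(1−f), so D = Cmin,ss·Vd·(1−f)/f.
D = 16 × 144 × (1−f)/f ≈ 16 × 144 × 0.72844 ≈ 1678.33 mg.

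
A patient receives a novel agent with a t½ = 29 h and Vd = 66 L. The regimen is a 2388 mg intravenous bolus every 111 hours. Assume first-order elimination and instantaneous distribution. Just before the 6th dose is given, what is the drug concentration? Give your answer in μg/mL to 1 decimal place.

f = (1/2)^(τ/t½) = (1/2)^(111/29) ≈ 0.0704.
C₀ = D/Vd = 2388/66 ≈ 36.182 μg/mL.
Before the 6th dose, 5 doses have been given. Superposition: Cmin = C₀·(f + f² + … + f^5).
≈ 36.182 × (0.0704 + 0.0050 + 0.0003 + 0.0000 + 0.0000) ≈ 36.182 × 0.0757 ≈ 2.739 μg/mL.

2.7 μg/mL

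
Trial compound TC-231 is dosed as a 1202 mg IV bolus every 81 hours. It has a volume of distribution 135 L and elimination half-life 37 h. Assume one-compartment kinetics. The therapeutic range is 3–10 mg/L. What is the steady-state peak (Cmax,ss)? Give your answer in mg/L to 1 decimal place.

k = ln2/t½ = ln2/37 ≈ 0.018734 h⁻¹; fraction remaining f = e^(−kτ) = e^(−0.018734×81) ≈ 0.2193.
Accumulation ratio R = 1/(1 − f) ≈ 1/0.7807 ≈ 1.2809.
Single-dose peak C₀ = D/Vd = 1202/135 ≈ 8.904 mg/L.
Cmax,ss = C₀/(1 − f) ≈ 8.904/0.7807 ≈ 11.405 mg/L.
Peak 11.4 mg/L vs MTC 10 mg/L: exceeds toxic threshold.

11.4 mg/L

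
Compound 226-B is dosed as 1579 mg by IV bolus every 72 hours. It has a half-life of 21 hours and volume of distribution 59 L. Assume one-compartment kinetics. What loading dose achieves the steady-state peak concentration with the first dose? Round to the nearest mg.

f = (1/2)^(72/21) ≈ 0.092875; accumulation ratio R = 1/(1−f) ≈ 1.10238.
Loading dose to hit Cmax,ss on first dose: D_load = D_maint·R ≈ 1579 × 1.10238 ≈ 1740.66 mg.

1741 mg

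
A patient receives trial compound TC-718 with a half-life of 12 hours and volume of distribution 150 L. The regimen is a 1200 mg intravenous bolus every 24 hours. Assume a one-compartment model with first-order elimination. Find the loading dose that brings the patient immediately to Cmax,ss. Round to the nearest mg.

1600 mg

f = (1/2)^(24/12) ≈ 0.250000; accumulation ratio R = 1/(1−f) ≈ 1.33333.
Loading dose to hit Cmax,ss on first dose: D_load = D_maint·R ≈ 1200 × 1.33333 ≈ 1600.00 mg.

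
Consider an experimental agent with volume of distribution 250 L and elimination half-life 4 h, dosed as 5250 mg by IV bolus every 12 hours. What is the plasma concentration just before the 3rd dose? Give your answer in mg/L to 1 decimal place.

3.0 mg/L

f = (1/2)^(τ/t½) = (1/2)^(12/4) ≈ 0.1250.
C₀ = D/Vd = 5250/250 ≈ 21.000 mg/L.
Before the 3rd dose, 2 doses have been given. Superposition: Cmin = C₀·(f + f²).
≈ 21.000 × (0.1250 + 0.0156) ≈ 21.000 × 0.1406 ≈ 2.953 mg/L.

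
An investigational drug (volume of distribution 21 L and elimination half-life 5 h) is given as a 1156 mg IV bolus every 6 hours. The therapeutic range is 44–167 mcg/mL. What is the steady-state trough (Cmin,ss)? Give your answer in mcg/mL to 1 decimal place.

42.4 mcg/mL

τ/t½ = 6/5 ≈ 1.2, so fraction remaining f = (1/2)^(6/5) ≈ 0.4353.
At steady state, accumulation factor R = 1/(1 − e^(−kτ)) ≈ 1.7709.
Single-dose peak C₀ = D/Vd = 1156/21 ≈ 55.048 mcg/mL.
Steady-state peak Cmax,ss = C₀·R ≈ 55.048 × 1.7709 ≈ 97.485 mcg/mL.
One interval later, Cmin,ss = Cmax,ss·e^(−kτ) ≈ 97.485 × 0.4353 ≈ 42.435 mcg/mL.
Trough 42.4 mcg/mL vs MEC 44 mcg/mL: subtherapeutic.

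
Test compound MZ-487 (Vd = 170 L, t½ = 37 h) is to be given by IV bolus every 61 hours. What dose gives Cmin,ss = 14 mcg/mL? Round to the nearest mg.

5082 mg

τ/t½ = 61/37 ≈ 1.6486, so f = (1/2)^(61/37) ≈ 0.318939.
Cmin,ss = (D/Vd)·f/(1−f), so D = Cmin,ss·Vd·(1−f)/f.
D = 14 × 170 × (1−f)/f ≈ 14 × 170 × 2.13540 ≈ 5082.25 mg.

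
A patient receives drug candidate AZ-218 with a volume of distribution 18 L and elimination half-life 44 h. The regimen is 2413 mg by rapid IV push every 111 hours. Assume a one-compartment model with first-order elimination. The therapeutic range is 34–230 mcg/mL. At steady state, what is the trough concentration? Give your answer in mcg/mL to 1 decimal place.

28.2 mcg/mL

τ/t½ = 111/44 ≈ 2.5227, so fraction remaining f = (1/2)^(111/44) ≈ 0.1740.
Single-dose peak C₀ = D/Vd = 2413/18 ≈ 134.056 mcg/mL.
Steady-state trough Cmin,ss = C₀·f/(1−f) ≈ 134.056 × 0.1740/0.8260 ≈ 28.239 mcg/mL.
Trough 28.2 mcg/mL vs MEC 34 mcg/mL: subtherapeutic.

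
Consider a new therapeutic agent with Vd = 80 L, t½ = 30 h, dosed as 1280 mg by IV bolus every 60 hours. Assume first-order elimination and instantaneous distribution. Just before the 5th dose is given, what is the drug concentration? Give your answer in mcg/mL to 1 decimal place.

5.3 mcg/mL

f = (1/2)^(τ/t½) = (1/2)^(60/30) ≈ 0.2500.
C₀ = D/Vd = 1280/80 ≈ 16.000 mcg/mL.
Before the 5th dose, 4 doses have been given. Superposition: Cmin = C₀·(f + f² + … + f^4).
≈ 16.000 × (0.2500 + 0.0625 + 0.0156 + 0.0039) ≈ 16.000 × 0.3320 ≈ 5.312 mcg/mL.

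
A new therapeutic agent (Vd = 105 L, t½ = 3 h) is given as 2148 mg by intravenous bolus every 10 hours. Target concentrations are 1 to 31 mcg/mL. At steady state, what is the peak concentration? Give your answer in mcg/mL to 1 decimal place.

22.7 mcg/mL

τ/t½ = 10/3 ≈ 3.3333, so fraction remaining f = (1/2)^(10/3) ≈ 0.0992.
At steady state, accumulation factor R = 1/(1 − e^(−kτ)) ≈ 1.1101.
Each bolus raises the concentration by D/Vd = 2148/105 ≈ 20.457 mcg/mL.
Steady-state peak Cmax,ss = C₀·R ≈ 20.457 × 1.1101 ≈ 22.709 mcg/mL.
Peak 22.7 mcg/mL vs MTC 31 mcg/mL: below toxic threshold.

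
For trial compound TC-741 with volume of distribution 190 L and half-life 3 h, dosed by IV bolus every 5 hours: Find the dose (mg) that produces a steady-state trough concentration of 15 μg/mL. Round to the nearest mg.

6198 mg

τ/t½ = 5/3 ≈ 1.6667, so f = (1/2)^(5/3) ≈ 0.314980.
Cmin,ss = (D/Vd)·f/(1−f), so D = Cmin,ss·Vd·(1−f)/f.
D = 15 × 190 × (1−f)/f ≈ 15 × 190 × 2.17480 ≈ 6198.18 mg.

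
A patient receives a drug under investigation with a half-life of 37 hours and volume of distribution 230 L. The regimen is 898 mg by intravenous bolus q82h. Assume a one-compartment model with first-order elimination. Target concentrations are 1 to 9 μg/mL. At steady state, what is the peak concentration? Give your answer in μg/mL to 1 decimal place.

5.0 μg/mL

k = ln2/t½ = ln2/37 ≈ 0.018734 h⁻¹; fraction remaining f = e^(−kτ) = e^(−0.018734×82) ≈ 0.2152.
At steady state, accumulation factor R = 1/(1 − e^(−kτ)) ≈ 1.2742.
Single-dose peak C₀ = D/Vd = 898/230 ≈ 3.904 μg/mL.
Steady-state peak Cmax,ss = C₀·R ≈ 3.904 × 1.2742 ≈ 4.974 μg/mL.
Peak 5.0 μg/mL vs MTC 9 μg/mL: below toxic threshold.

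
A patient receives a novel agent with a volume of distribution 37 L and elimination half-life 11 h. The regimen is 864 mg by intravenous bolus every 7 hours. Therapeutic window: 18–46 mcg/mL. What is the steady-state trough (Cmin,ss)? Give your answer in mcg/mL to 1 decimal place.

42.1 mcg/mL

k = ln2/t½ = ln2/11 ≈ 0.063013 h⁻¹; fraction remaining f = e^(−kτ) = e^(−0.063013×7) ≈ 0.6433.
At steady state, accumulation factor R = 1/(1 − e^(−kτ)) ≈ 2.8035.
Single-dose peak C₀ = D/Vd = 864/37 ≈ 23.351 mcg/mL.
Cmax,ss = C₀/(1 − f) ≈ 23.351/0.3567 ≈ 65.464 mcg/mL.
Steady-state trough Cmin,ss = Cmax,ss·f ≈ 65.464 × 0.6433 ≈ 42.113 mcg/mL.
Trough 42.1 mcg/mL vs MEC 18 mcg/mL: adequate.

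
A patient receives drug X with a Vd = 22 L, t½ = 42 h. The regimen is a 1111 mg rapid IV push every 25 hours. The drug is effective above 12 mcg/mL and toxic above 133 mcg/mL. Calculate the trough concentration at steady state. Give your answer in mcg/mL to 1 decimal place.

98.9 mcg/mL

Over one 25-h interval, 25/42 ≈ 0.59524 half-lives elapse, leaving f ≈ 0.6619 of each dose.
Single-dose peak C₀ = D/Vd = 1111/22 ≈ 50.500 mcg/mL.
Steady-state trough Cmin,ss = C₀·f/(1−f) ≈ 50.500 × 0.6619/0.3381 ≈ 98.864 mcg/mL.
Trough 98.9 mcg/mL vs MEC 12 mcg/mL: adequate.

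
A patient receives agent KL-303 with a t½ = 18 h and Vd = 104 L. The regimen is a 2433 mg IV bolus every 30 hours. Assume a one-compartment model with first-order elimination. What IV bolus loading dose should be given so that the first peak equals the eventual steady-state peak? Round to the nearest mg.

f = (1/2)^(30/18) ≈ 0.314980; accumulation ratio R = 1/(1−f) ≈ 1.45981.
Loading dose to hit Cmax,ss on first dose: D_load = D_maint·R ≈ 2433 × 1.45981 ≈ 3551.72 mg.

3552 mg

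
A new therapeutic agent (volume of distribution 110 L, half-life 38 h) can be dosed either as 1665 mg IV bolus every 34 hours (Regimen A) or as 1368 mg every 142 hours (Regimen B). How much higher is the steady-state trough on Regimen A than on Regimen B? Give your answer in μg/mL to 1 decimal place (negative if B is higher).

Regimen A: f = (1/2)^(34/38) ≈ 0.5378; Cmin,ss = (1665/110)·f/(1−f) ≈ 17.612 μg/mL.
Regimen B: f = (1/2)^(142/38) ≈ 0.0750; Cmin,ss = (1368/110)·f/(1−f) ≈ 1.008 μg/mL.
Difference ≈ 17.612 − 1.008 ≈ 16.604 μg/mL.

16.6 μg/mL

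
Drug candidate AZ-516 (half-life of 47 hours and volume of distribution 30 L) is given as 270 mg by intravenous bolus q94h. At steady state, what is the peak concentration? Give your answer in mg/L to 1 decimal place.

12.0 mg/L

τ = 94 h = 2 half-lives, so f = (1/2)^2 = 0.25.
At steady state, R = 1/(1 − 0.25) = 4/3.
Single-dose peak C₀ = D/Vd = 270/30 = 9 mg/L.
Steady-state peak Cmax,ss = C₀·R = 9 × 4/3 ≈ 12.000 mg/L.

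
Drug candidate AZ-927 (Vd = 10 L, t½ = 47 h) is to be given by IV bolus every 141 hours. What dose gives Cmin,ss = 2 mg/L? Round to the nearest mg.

140 mg

τ/t½ = 141/47 ≈ 3, so f = (1/2)^(141/47) ≈ 0.125000.
Cmin,ss = (D/Vd)·f/(1−f), so D = Cmin,ss·Vd·(1−f)/f.
D = 2 × 10 × (1−f)/f ≈ 2 × 10 × 7.00000 ≈ 140.00 mg.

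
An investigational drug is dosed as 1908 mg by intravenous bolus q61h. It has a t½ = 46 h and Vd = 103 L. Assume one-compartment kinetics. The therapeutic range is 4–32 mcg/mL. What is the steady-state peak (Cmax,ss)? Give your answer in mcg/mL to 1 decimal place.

30.8 mcg/mL

Over one 61-h interval, 61/46 ≈ 1.3261 half-lives elapse, leaving f ≈ 0.3988 of each dose.
At steady state, accumulation factor R = 1/(1 − e^(−kτ)) ≈ 1.6633.
Each bolus raises the concentration by D/Vd = 1908/103 ≈ 18.524 mcg/mL.
Steady-state peak Cmax,ss = C₀·R ≈ 18.524 × 1.6633 ≈ 30.811 mcg/mL.
Peak 30.8 mcg/mL vs MTC 32 mcg/mL: below toxic threshold.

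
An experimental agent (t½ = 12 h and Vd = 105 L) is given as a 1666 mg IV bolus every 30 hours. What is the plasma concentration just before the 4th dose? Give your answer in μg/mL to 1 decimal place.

3.4 μg/mL

f = (1/2)^(τ/t½) = (1/2)^(30/12) ≈ 0.1768.
C₀ = D/Vd = 1666/105 ≈ 15.867 μg/mL.
Before the 4th dose, 3 doses have been given. Superposition: Cmin = C₀·(f + f² + … + f^3).
≈ 15.867 × (0.1768 + 0.0313 + 0.0055) ≈ 15.867 × 0.2136 ≈ 3.389 μg/mL.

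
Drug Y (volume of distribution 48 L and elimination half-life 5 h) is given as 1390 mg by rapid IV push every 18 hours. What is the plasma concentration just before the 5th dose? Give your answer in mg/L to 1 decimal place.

f = (1/2)^(τ/t½) = (1/2)^(18/5) ≈ 0.0825.
C₀ = D/Vd = 1390/48 ≈ 28.958 mg/L.
Before the 5th dose, 4 doses have been given. Superposition: Cmin = C₀·(f + f² + … + f^4).
≈ 28.958 × (0.0825 + 0.0068 + 0.0006 + 0.0000) ≈ 28.958 × 0.0899 ≈ 2.603 mg/L.

2.6 mg/L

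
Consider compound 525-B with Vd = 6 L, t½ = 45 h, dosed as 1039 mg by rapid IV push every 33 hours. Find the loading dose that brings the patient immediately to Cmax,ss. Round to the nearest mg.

f = (1/2)^(33/45) ≈ 0.601513; accumulation ratio R = 1/(1−f) ≈ 2.50949.
Loading dose to hit Cmax,ss on first dose: D_load = D_maint·R ≈ 1039 × 2.50949 ≈ 2607.36 mg.

2607 mg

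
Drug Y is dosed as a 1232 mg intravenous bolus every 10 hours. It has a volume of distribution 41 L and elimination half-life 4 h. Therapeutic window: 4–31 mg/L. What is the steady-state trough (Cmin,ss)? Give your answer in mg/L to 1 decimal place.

Over one 10-h interval, 10/4 ≈ 2.5 half-lives elapse, leaving f ≈ 0.1768 of each dose.
Each bolus raises the concentration by D/Vd = 1232/41 ≈ 30.049 mg/L.
Steady-state trough Cmin,ss = C₀·f/(1−f) ≈ 30.049 × 0.1768/0.8232 ≈ 6.454 mg/L.
Trough 6.5 mg/L vs MEC 4 mg/L: adequate.

6.5 mg/L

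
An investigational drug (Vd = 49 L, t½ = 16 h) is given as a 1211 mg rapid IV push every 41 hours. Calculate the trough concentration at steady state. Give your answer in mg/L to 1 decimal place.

τ/t½ = 41/16 ≈ 2.5625, so fraction remaining f = (1/2)^(41/16) ≈ 0.1693.
Accumulation ratio R = 1/(1 − f) ≈ 1/0.8307 ≈ 1.2038.
Single-dose peak C₀ = D/Vd = 1211/49 ≈ 24.714 mg/L.
Steady-state peak Cmax,ss = C₀·R ≈ 24.714 × 1.2038 ≈ 29.751 mg/L.
Steady-state trough Cmin,ss = Cmax,ss·f ≈ 29.751 × 0.1693 ≈ 5.037 mg/L.

5.0 mg/L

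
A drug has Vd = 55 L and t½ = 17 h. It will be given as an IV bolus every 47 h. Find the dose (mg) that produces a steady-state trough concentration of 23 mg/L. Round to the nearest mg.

7332 mg

τ/t½ = 47/17 ≈ 2.7647, so f = (1/2)^(47/17) ≈ 0.147143.
Cmin,ss = (D/Vd)·f/(1−f), so D = Cmin,ss·Vd·(1−f)/f.
D = 23 × 55 × (1−f)/f ≈ 23 × 55 × 5.79611 ≈ 7332.08 mg.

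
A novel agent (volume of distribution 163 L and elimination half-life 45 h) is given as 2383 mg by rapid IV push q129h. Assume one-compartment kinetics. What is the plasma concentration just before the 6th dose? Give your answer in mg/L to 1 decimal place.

2.3 mg/L

f = (1/2)^(τ/t½) = (1/2)^(129/45) ≈ 0.1371.
C₀ = D/Vd = 2383/163 ≈ 14.620 mg/L.
Before the 6th dose, 5 doses have been given. Superposition: Cmin = C₀·(f + f² + … + f^5).
≈ 14.620 × (0.1371 + 0.0188 + 0.0026 + 0.0004 + 0.0000) ≈ 14.620 × 0.1589 ≈ 2.323 mg/L.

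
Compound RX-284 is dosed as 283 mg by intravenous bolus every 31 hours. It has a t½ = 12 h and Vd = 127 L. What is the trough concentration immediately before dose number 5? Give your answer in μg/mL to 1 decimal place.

0.4 μg/mL

f = (1/2)^(τ/t½) = (1/2)^(31/12) ≈ 0.1669.
C₀ = D/Vd = 283/127 ≈ 2.228 μg/mL.
Before the 5th dose, 4 doses have been given. Superposition: Cmin = C₀·(f + f² + … + f^4).
≈ 2.228 × (0.1669 + 0.0279 + 0.0046 + 0.0008) ≈ 2.228 × 0.2002 ≈ 0.446 μg/mL.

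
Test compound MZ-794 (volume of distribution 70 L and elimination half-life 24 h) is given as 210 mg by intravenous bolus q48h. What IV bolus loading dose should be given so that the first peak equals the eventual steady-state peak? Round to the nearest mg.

f = (1/2)^(48/24) ≈ 0.250000; accumulation ratio R = 1/(1−f) ≈ 1.33333.
Loading dose to hit Cmax,ss on first dose: D_load = D_maint·R ≈ 210 × 1.33333 ≈ 280.00 mg.

280 mg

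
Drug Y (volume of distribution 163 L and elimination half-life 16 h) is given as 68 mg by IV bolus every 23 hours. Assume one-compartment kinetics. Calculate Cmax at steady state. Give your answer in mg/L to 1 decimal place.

Over one 23-h interval, 23/16 ≈ 1.4375 half-lives elapse, leaving f ≈ 0.3692 of each dose.
Accumulation ratio R = 1/(1 − f) ≈ 1/0.6308 ≈ 1.5853.
Single-dose peak C₀ = D/Vd = 68/163 ≈ 0.417 mg/L.
Steady-state peak Cmax,ss = C₀·R ≈ 0.417 × 1.5853 ≈ 0.661 mg/L.

0.7 mg/L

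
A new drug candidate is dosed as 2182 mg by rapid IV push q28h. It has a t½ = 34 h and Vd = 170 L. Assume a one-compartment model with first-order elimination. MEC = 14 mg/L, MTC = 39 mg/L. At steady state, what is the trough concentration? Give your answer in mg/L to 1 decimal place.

16.7 mg/L

k = ln2/t½ = ln2/34 ≈ 0.020387 h⁻¹; fraction remaining f = e^(−kτ) = e^(−0.020387×28) ≈ 0.5651.
At steady state, accumulation factor R = 1/(1 − e^(−kτ)) ≈ 2.2994.
Each bolus raises the concentration by D/Vd = 2182/170 ≈ 12.835 mg/L.
Steady-state peak Cmax,ss = C₀·R ≈ 12.835 × 2.2994 ≈ 29.513 mg/L.
One interval later, Cmin,ss = Cmax,ss·e^(−kτ) ≈ 29.513 × 0.5651 ≈ 16.678 mg/L.
Trough 16.7 mg/L vs MEC 14 mg/L: adequate.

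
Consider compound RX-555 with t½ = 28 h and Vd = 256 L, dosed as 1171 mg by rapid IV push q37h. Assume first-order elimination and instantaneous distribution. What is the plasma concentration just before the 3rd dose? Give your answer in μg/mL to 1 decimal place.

2.6 μg/mL

f = (1/2)^(τ/t½) = (1/2)^(37/28) ≈ 0.4001.
C₀ = D/Vd = 1171/256 ≈ 4.574 μg/mL.
Before the 3rd dose, 2 doses have been given. Superposition: Cmin = C₀·(f + f²).
≈ 4.574 × (0.4001 + 0.1601) ≈ 4.574 × 0.5602 ≈ 2.562 μg/mL.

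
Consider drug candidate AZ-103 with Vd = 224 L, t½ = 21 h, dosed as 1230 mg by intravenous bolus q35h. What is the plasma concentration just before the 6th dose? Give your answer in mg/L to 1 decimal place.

2.5 mg/L

f = (1/2)^(τ/t½) = (1/2)^(35/21) ≈ 0.3150.
C₀ = D/Vd = 1230/224 ≈ 5.491 mg/L.
Before the 6th dose, 5 doses have been given. Superposition: Cmin = C₀·(f + f² + … + f^5).
≈ 5.491 × (0.3150 + 0.0992 + 0.0313 + 0.0098 + 0.0031) ≈ 5.491 × 0.4584 ≈ 2.517 mg/L.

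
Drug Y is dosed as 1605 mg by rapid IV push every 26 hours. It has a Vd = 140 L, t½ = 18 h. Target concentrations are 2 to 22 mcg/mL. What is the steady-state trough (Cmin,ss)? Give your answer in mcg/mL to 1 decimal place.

6.7 mcg/mL

τ/t½ = 26/18 ≈ 1.4444, so fraction remaining f = (1/2)^(26/18) ≈ 0.3674.
Single-dose peak C₀ = D/Vd = 1605/140 ≈ 11.464 mcg/mL.
Steady-state trough Cmin,ss = C₀·f/(1−f) ≈ 11.464 × 0.3674/0.6326 ≈ 6.658 mcg/mL.
Trough 6.7 mcg/mL vs MEC 2 mcg/mL: adequate.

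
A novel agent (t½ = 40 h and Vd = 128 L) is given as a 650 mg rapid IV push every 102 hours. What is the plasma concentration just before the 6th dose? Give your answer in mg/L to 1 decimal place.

1.0 mg/L

f = (1/2)^(τ/t½) = (1/2)^(102/40) ≈ 0.1708.
C₀ = D/Vd = 650/128 ≈ 5.078 mg/L.
Before the 6th dose, 5 doses have been given. Superposition: Cmin = C₀·(f + f² + … + f^5).
≈ 5.078 × (0.1708 + 0.0292 + 0.0050 + 0.0009 + 0.0001) ≈ 5.078 × 0.2060 ≈ 1.046 mg/L.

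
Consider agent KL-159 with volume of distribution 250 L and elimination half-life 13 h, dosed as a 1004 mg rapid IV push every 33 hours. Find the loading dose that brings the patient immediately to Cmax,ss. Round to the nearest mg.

f = (1/2)^(33/13) ≈ 0.172126; accumulation ratio R = 1/(1−f) ≈ 1.20791.
Loading dose to hit Cmax,ss on first dose: D_load = D_maint·R ≈ 1004 × 1.20791 ≈ 1212.74 mg.

1213 mg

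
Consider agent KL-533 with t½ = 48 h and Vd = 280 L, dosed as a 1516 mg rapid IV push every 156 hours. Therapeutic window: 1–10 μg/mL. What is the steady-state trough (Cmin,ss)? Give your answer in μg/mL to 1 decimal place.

0.6 μg/mL

Over one 156-h interval, 156/48 ≈ 3.25 half-lives elapse, leaving f ≈ 0.1051 of each dose.
At steady state, accumulation factor R = 1/(1 − e^(−kτ)) ≈ 1.1174.
Each bolus raises the concentration by D/Vd = 1516/280 ≈ 5.414 μg/mL.
Steady-state peak Cmax,ss = C₀·R ≈ 5.414 × 1.1174 ≈ 6.050 μg/mL.
One interval later, Cmin,ss = Cmax,ss·e^(−kτ) ≈ 6.050 × 0.1051 ≈ 0.636 μg/mL.
Trough 0.6 μg/mL vs MEC 1 μg/mL: subtherapeutic.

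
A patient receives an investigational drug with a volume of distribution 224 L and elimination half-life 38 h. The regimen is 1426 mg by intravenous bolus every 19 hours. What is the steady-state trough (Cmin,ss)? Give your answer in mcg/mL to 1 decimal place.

k = ln2/t½ = ln2/38 ≈ 0.018241 h⁻¹; fraction remaining f = e^(−kτ) = e^(−0.018241×19) ≈ 0.7071.
At steady state, accumulation factor R = 1/(1 − e^(−kτ)) ≈ 3.4141.
Single-dose peak C₀ = D/Vd = 1426/224 ≈ 6.366 mcg/mL.
Cmax,ss = C₀/(1 − f) ≈ 6.366/0.2929 ≈ 21.734 mcg/mL.
Steady-state trough Cmin,ss = Cmax,ss·f ≈ 21.734 × 0.7071 ≈ 15.368 mcg/mL.

15.4 mcg/mL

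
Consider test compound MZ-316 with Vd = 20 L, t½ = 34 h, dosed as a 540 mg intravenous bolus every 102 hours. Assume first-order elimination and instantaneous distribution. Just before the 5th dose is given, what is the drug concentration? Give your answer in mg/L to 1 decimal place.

3.9 mg/L

f = (1/2)^(τ/t½) = (1/2)^(102/34) ≈ 0.1250.
C₀ = D/Vd = 540/20 ≈ 27.000 mg/L.
Before the 5th dose, 4 doses have been given. Superposition: Cmin = C₀·(f + f² + … + f^4).
≈ 27.000 × (0.1250 + 0.0156 + 0.0020 + 0.0002) ≈ 27.000 × 0.1428 ≈ 3.856 mg/L.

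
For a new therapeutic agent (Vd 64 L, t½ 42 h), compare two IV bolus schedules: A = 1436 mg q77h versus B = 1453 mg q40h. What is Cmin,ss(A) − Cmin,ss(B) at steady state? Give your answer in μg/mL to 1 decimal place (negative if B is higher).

-15.5 μg/mL

Regimen A: f = (1/2)^(77/42) ≈ 0.2806; Cmin,ss = (1436/64)·f/(1−f) ≈ 8.752 μg/mL.
Regimen B: f = (1/2)^(40/42) ≈ 0.5168; Cmin,ss = (1453/64)·f/(1−f) ≈ 24.282 μg/mL.
Difference ≈ 8.752 − 24.282 ≈ -15.530 μg/mL.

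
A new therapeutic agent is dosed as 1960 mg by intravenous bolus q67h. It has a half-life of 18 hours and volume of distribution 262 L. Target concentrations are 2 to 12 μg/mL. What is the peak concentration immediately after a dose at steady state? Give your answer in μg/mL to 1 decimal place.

8.1 μg/mL

Over one 67-h interval, 67/18 ≈ 3.7222 half-lives elapse, leaving f ≈ 0.0758 of each dose.
At steady state, accumulation factor R = 1/(1 − e^(−kτ)) ≈ 1.0820.
Each bolus raises the concentration by D/Vd = 1960/262 ≈ 7.481 μg/mL.
Steady-state peak Cmax,ss = C₀·R ≈ 7.481 × 1.0820 ≈ 8.094 μg/mL.
Peak 8.1 μg/mL vs MTC 12 μg/mL: below toxic threshold.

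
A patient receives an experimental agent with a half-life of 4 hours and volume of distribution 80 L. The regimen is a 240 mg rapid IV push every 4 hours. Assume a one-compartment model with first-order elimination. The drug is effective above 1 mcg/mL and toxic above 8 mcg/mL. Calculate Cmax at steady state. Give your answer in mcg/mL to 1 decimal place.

τ = 4 h = 1 half-life, so f = (1/2)^1 = 0.5.
At steady state, R = 1/(1 − 0.5) = 2/1.
Single-dose peak C₀ = D/Vd = 240/80 = 3 mcg/mL.
Steady-state peak Cmax,ss = C₀·R = 3 × 2/1 ≈ 6.000 mcg/mL.
Peak 6.0 mcg/mL vs MTC 8 mcg/mL: below toxic threshold.

6.0 mcg/mL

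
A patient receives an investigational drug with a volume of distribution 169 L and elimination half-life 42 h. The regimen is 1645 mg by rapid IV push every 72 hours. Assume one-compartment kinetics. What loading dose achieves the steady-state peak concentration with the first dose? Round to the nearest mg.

2366 mg

f = (1/2)^(72/42) ≈ 0.304753; accumulation ratio R = 1/(1−f) ≈ 1.43834.
Loading dose to hit Cmax,ss on first dose: D_load = D_maint·R ≈ 1645 × 1.43834 ≈ 2366.07 mg.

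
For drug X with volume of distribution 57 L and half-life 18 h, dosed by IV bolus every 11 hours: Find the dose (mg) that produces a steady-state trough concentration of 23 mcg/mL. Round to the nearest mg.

691 mg

τ/t½ = 11/18 ≈ 0.61111, so f = (1/2)^(11/18) ≈ 0.654692.
Cmin,ss = (D/Vd)·f/(1−f), so D = Cmin,ss·Vd·(1−f)/f.
D = 23 × 57 × (1−f)/f ≈ 23 × 57 × 0.52744 ≈ 691.47 mg.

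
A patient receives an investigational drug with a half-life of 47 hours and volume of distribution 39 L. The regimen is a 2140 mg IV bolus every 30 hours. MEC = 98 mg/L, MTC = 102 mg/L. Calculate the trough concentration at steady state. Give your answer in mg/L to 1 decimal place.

98.6 mg/L

Over one 30-h interval, 30/47 ≈ 0.6383 half-lives elapse, leaving f ≈ 0.6425 of each dose.
Each bolus raises the concentration by D/Vd = 2140/39 ≈ 54.872 mg/L.
Steady-state trough Cmin,ss = C₀·f/(1−f) ≈ 54.872 × 0.6425/0.3575 ≈ 98.616 mg/L.
Trough 98.6 mg/L vs MEC 98 mg/L: adequate.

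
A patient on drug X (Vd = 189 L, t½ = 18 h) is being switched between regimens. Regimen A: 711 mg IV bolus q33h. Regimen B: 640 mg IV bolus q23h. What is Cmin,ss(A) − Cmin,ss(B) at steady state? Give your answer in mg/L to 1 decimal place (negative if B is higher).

-0.9 mg/L

Regimen A: f = (1/2)^(33/18) ≈ 0.2806; Cmin,ss = (711/189)·f/(1−f) ≈ 1.467 mg/L.
Regimen B: f = (1/2)^(23/18) ≈ 0.4124; Cmin,ss = (640/189)·f/(1−f) ≈ 2.377 mg/L.
Difference ≈ 1.467 − 2.377 ≈ -0.910 mg/L.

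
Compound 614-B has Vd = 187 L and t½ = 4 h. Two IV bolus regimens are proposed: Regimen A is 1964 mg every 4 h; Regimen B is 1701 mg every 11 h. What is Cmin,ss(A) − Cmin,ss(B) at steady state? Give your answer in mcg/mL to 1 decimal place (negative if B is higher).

Regimen A: f = (1/2)^(4/4) ≈ 0.5000; Cmin,ss = (1964/187)·f/(1−f) ≈ 10.503 mcg/mL.
Regimen B: f = (1/2)^(11/4) ≈ 0.1487; Cmin,ss = (1701/187)·f/(1−f) ≈ 1.589 mcg/mL.
Difference ≈ 10.503 − 1.589 ≈ 8.914 mcg/mL.

8.9 mcg/mL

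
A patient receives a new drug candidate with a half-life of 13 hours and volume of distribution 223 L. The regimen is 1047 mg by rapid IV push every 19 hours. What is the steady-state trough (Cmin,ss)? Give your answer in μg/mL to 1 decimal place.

2.7 μg/mL

τ/t½ = 19/13 ≈ 1.4615, so fraction remaining f = (1/2)^(19/13) ≈ 0.3631.
Accumulation ratio R = 1/(1 − f) ≈ 1/0.6369 ≈ 1.5701.
Single-dose peak C₀ = D/Vd = 1047/223 ≈ 4.695 μg/mL.
Steady-state peak Cmax,ss = C₀·R ≈ 4.695 × 1.5701 ≈ 7.372 μg/mL.
Steady-state trough Cmin,ss = Cmax,ss·f ≈ 7.372 × 0.3631 ≈ 2.677 μg/mL.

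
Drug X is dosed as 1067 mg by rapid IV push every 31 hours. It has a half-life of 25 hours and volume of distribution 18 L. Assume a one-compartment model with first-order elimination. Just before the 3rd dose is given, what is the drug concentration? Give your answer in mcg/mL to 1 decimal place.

f = (1/2)^(τ/t½) = (1/2)^(31/25) ≈ 0.4234.
C₀ = D/Vd = 1067/18 ≈ 59.278 mcg/mL.
Before the 3rd dose, 2 doses have been given. Superposition: Cmin = C₀·(f + f²).
≈ 59.278 × (0.4234 + 0.1793) ≈ 59.278 × 0.6027 ≈ 35.727 mcg/mL.

35.7 mcg/mL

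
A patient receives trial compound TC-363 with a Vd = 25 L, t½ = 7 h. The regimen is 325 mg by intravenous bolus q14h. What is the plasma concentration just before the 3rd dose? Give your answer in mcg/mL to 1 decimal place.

4.1 mcg/mL

f = (1/2)^(τ/t½) = (1/2)^(14/7) ≈ 0.2500.
C₀ = D/Vd = 325/25 ≈ 13.000 mcg/mL.
Before the 3rd dose, 2 doses have been given. Superposition: Cmin = C₀·(f + f²).
≈ 13.000 × (0.2500 + 0.0625) ≈ 13.000 × 0.3125 ≈ 4.062 mcg/mL.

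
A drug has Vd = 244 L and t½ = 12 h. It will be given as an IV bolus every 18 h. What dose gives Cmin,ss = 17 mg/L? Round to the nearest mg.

τ/t½ = 18/12 ≈ 1.5, so f = (1/2)^(18/12) ≈ 0.353553.
Cmin,ss = (D/Vd)·f/(1−f), so D = Cmin,ss·Vd·(1−f)/f.
D = 17 × 244 × (1−f)/f ≈ 17 × 244 × 1.82843 ≈ 7584.33 mg.

7584 mg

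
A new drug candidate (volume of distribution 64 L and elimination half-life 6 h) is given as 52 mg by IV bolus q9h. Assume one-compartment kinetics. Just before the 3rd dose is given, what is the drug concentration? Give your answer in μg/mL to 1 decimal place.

0.4 μg/mL

f = (1/2)^(τ/t½) = (1/2)^(9/6) ≈ 0.3536.
C₀ = D/Vd = 52/64 ≈ 0.812 μg/mL.
Before the 3rd dose, 2 doses have been given. Superposition: Cmin = C₀·(f + f²).
≈ 0.812 × (0.3536 + 0.1250) ≈ 0.812 × 0.4786 ≈ 0.389 μg/mL.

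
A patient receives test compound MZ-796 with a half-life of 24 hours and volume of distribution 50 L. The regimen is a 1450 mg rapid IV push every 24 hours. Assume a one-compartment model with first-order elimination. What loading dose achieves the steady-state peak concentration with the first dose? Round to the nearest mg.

f = (1/2)^(24/24) ≈ 0.500000; accumulation ratio R = 1/(1−f) ≈ 2.00000.
Loading dose to hit Cmax,ss on first dose: D_load = D_maint·R ≈ 1450 × 2.00000 ≈ 2900.00 mg.

2900 mg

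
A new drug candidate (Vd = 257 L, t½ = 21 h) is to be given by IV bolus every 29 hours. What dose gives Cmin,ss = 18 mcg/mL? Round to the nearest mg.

τ/t½ = 29/21 ≈ 1.381, so f = (1/2)^(29/21) ≈ 0.383965.
Cmin,ss = (D/Vd)·f/(1−f), so D = Cmin,ss·Vd·(1−f)/f.
D = 18 × 257 × (1−f)/f ≈ 18 × 257 × 1.60440 ≈ 7421.95 mg.

7422 mg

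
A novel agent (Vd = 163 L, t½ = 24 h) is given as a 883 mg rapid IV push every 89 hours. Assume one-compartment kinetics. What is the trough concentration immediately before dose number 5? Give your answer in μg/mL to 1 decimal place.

f = (1/2)^(τ/t½) = (1/2)^(89/24) ≈ 0.0765.
C₀ = D/Vd = 883/163 ≈ 5.417 μg/mL.
Before the 5th dose, 4 doses have been given. Superposition: Cmin = C₀·(f + f² + … + f^4).
≈ 5.417 × (0.0765 + 0.0059 + 0.0004 + 0.0000) ≈ 5.417 × 0.0828 ≈ 0.449 μg/mL.

0.4 μg/mL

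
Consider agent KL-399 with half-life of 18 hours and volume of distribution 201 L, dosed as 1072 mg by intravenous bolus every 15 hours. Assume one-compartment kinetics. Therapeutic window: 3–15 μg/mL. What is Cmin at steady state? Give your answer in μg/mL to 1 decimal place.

6.8 μg/mL

k = ln2/t½ = ln2/18 ≈ 0.038508 h⁻¹; fraction remaining f = e^(−kτ) = e^(−0.038508×15) ≈ 0.5612.
Accumulation ratio R = 1/(1 − f) ≈ 1/0.4388 ≈ 2.2789.
Single-dose peak C₀ = D/Vd = 1072/201 ≈ 5.333 μg/mL.
Steady-state peak Cmax,ss = C₀·R ≈ 5.333 × 2.2789 ≈ 12.153 μg/mL.
Steady-state trough Cmin,ss = Cmax,ss·f ≈ 12.153 × 0.5612 ≈ 6.820 μg/mL.
Trough 6.8 μg/mL vs MEC 3 μg/mL: adequate.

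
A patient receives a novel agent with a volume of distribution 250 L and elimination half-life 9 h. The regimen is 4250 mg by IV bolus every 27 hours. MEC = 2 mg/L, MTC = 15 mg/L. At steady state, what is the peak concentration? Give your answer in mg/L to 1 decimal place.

19.4 mg/L

τ = 27 h = 3 half-lives, so f = (1/2)^3 = 0.125.
Accumulation ratio R = 1/(1 − f) = 1/0.875 = 8/7.
Single-dose peak C₀ = D/Vd = 4250/250 = 17 mg/L.
Steady-state peak Cmax,ss = C₀·R = 17 × 8/7 ≈ 19.429 mg/L.
Peak 19.4 mg/L vs MTC 15 mg/L: exceeds toxic threshold.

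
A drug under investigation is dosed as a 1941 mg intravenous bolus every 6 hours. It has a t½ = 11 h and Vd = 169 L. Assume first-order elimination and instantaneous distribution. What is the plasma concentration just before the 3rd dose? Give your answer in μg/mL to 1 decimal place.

f = (1/2)^(τ/t½) = (1/2)^(6/11) ≈ 0.6852.
C₀ = D/Vd = 1941/169 ≈ 11.485 μg/mL.
Before the 3rd dose, 2 doses have been given. Superposition: Cmin = C₀·(f + f²).
≈ 11.485 × (0.6852 + 0.4695) ≈ 11.485 × 1.1547 ≈ 13.262 μg/mL.

13.3 μg/mL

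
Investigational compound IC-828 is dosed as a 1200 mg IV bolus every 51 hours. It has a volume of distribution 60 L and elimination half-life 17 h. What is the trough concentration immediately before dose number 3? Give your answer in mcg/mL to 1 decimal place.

2.8 mcg/mL

f = (1/2)^(τ/t½) = (1/2)^(51/17) ≈ 0.1250.
C₀ = D/Vd = 1200/60 ≈ 20.000 mcg/mL.
Before the 3rd dose, 2 doses have been given. Superposition: Cmin = C₀·(f + f²).
≈ 20.000 × (0.1250 + 0.0156) ≈ 20.000 × 0.1406 ≈ 2.812 mcg/mL.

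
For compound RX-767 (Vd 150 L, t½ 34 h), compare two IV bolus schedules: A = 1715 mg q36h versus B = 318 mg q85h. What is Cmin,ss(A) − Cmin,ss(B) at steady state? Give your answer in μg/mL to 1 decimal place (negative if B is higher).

10.1 μg/mL

Regimen A: f = (1/2)^(36/34) ≈ 0.4800; Cmin,ss = (1715/150)·f/(1−f) ≈ 10.554 μg/mL.
Regimen B: f = (1/2)^(85/34) ≈ 0.1768; Cmin,ss = (318/150)·f/(1−f) ≈ 0.455 μg/mL.
Difference ≈ 10.554 − 0.455 ≈ 10.099 μg/mL.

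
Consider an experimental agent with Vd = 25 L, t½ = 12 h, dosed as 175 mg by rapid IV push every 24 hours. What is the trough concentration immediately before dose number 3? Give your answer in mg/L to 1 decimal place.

2.2 mg/L

f = (1/2)^(τ/t½) = (1/2)^(24/12) ≈ 0.2500.
C₀ = D/Vd = 175/25 ≈ 7.000 mg/L.
Before the 3rd dose, 2 doses have been given. Superposition: Cmin = C₀·(f + f²).
≈ 7.000 × (0.2500 + 0.0625) ≈ 7.000 × 0.3125 ≈ 2.188 mg/L.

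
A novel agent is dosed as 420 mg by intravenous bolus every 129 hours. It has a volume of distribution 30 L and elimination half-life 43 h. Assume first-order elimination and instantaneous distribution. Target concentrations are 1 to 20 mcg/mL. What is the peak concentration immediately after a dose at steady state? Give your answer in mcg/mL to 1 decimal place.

τ = 129 h = 3 half-lives, so f = (1/2)^3 = 0.125.
At steady state, R = 1/(1 − 0.125) = 8/7.
Single-dose peak C₀ = D/Vd = 420/30 = 14 mcg/mL.
Steady-state peak Cmax,ss = C₀·R = 14 × 8/7 ≈ 16.000 mcg/mL.
Peak 16.0 mcg/mL vs MTC 20 mcg/mL: below toxic threshold.

16.0 mcg/mL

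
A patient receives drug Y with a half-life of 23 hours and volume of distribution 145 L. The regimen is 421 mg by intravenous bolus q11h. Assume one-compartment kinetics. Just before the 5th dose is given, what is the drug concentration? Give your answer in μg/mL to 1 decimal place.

f = (1/2)^(τ/t½) = (1/2)^(11/23) ≈ 0.7178.
C₀ = D/Vd = 421/145 ≈ 2.903 μg/mL.
Before the 5th dose, 4 doses have been given. Superposition: Cmin = C₀·(f + f² + … + f^4).
≈ 2.903 × (0.7178 + 0.5152 + 0.3698 + 0.2655) ≈ 2.903 × 1.8683 ≈ 5.424 μg/mL.

5.4 μg/mL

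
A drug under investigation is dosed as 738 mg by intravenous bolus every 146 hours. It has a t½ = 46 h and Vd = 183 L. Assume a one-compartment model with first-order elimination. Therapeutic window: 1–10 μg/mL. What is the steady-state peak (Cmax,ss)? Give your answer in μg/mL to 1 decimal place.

Over one 146-h interval, 146/46 ≈ 3.1739 half-lives elapse, leaving f ≈ 0.1108 of each dose.
At steady state, accumulation factor R = 1/(1 − e^(−kτ)) ≈ 1.1246.
Each bolus raises the concentration by D/Vd = 738/183 ≈ 4.033 μg/mL.
Steady-state peak Cmax,ss = C₀·R ≈ 4.033 × 1.1246 ≈ 4.536 μg/mL.
Peak 4.5 μg/mL vs MTC 10 μg/mL: below toxic threshold.

4.5 μg/mL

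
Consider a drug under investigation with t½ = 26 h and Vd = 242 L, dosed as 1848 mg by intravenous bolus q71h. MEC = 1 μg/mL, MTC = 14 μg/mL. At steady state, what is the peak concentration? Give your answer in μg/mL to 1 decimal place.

Over one 71-h interval, 71/26 ≈ 2.7308 half-lives elapse, leaving f ≈ 0.1506 of each dose.
Accumulation ratio R = 1/(1 − f) ≈ 1/0.8494 ≈ 1.1773.
Single-dose peak C₀ = D/Vd = 1848/242 ≈ 7.636 μg/mL.
Cmax,ss = C₀/(1 − f) ≈ 7.636/0.8494 ≈ 8.990 μg/mL.
Peak 9.0 μg/mL vs MTC 14 μg/mL: below toxic threshold.

9.0 μg/mL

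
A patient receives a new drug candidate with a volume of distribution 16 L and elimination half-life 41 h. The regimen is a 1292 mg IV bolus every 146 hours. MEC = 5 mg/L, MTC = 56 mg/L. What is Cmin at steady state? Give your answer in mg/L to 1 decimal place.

τ/t½ = 146/41 ≈ 3.561, so fraction remaining f = (1/2)^(146/41) ≈ 0.0847.
At steady state, accumulation factor R = 1/(1 − e^(−kτ)) ≈ 1.0925.
Single-dose peak C₀ = D/Vd = 1292/16 ≈ 80.750 mg/L.
Cmax,ss = C₀/(1 − f) ≈ 80.750/0.9153 ≈ 88.222 mg/L.
Steady-state trough Cmin,ss = Cmax,ss·f ≈ 88.222 × 0.0847 ≈ 7.472 mg/L.
Trough 7.5 mg/L vs MEC 5 mg/L: adequate.

7.5 mg/L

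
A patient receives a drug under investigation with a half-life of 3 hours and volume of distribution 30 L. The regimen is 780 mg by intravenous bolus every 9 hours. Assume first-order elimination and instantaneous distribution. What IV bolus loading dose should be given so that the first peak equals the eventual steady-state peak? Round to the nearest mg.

891 mg

f = (1/2)^(9/3) ≈ 0.125000; accumulation ratio R = 1/(1−f) ≈ 1.14286.
Loading dose to hit Cmax,ss on first dose: D_load = D_maint·R ≈ 780 × 1.14286 ≈ 891.43 mg.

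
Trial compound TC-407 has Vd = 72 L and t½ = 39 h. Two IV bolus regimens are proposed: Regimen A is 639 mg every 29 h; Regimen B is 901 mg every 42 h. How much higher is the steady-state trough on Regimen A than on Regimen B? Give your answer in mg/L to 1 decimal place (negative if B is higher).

1.9 mg/L

Regimen A: f = (1/2)^(29/39) ≈ 0.5973; Cmin,ss = (639/72)·f/(1−f) ≈ 13.164 mg/L.
Regimen B: f = (1/2)^(42/39) ≈ 0.4740; Cmin,ss = (901/72)·f/(1−f) ≈ 11.277 mg/L.
Difference ≈ 13.164 − 11.277 ≈ 1.887 mg/L.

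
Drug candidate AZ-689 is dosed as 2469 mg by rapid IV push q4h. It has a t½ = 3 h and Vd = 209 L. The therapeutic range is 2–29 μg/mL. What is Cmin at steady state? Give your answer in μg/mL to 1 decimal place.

Over one 4-h interval, 4/3 ≈ 1.3333 half-lives elapse, leaving f ≈ 0.3969 of each dose.
Accumulation ratio R = 1/(1 − f) ≈ 1/0.6031 ≈ 1.6581.
Single-dose peak C₀ = D/Vd = 2469/209 ≈ 11.813 μg/mL.
Cmax,ss = C₀/(1 − f) ≈ 11.813/0.6031 ≈ 19.587 μg/mL.
One interval later, Cmin,ss = Cmax,ss·e^(−kτ) ≈ 19.587 × 0.3969 ≈ 7.774 μg/mL.
Trough 7.8 μg/mL vs MEC 2 μg/mL: adequate.

7.8 μg/mL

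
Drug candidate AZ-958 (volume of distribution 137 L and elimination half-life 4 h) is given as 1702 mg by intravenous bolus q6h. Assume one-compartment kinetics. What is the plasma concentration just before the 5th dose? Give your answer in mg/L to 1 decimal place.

6.7 mg/L

f = (1/2)^(τ/t½) = (1/2)^(6/4) ≈ 0.3536.
C₀ = D/Vd = 1702/137 ≈ 12.423 mg/L.
Before the 5th dose, 4 doses have been given. Superposition: Cmin = C₀·(f + f² + … + f^4).
≈ 12.423 × (0.3536 + 0.1250 + 0.0442 + 0.0156) ≈ 12.423 × 0.5384 ≈ 6.689 mg/L.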